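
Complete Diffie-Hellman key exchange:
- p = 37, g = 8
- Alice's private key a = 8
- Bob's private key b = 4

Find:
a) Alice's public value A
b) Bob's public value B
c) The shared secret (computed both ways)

Step 1: A = g^a mod p = 8^8 mod 37 = 10.
Step 2: B = g^b mod p = 8^4 mod 37 = 26.
Step 3: Alice computes s = B^a mod p = 26^8 mod 37 = 10.
Step 4: Bob computes s = A^b mod p = 10^4 mod 37 = 10.
Both sides agree: shared secret = 10.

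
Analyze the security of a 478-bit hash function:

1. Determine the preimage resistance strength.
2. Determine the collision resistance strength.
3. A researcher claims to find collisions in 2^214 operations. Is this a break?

Step 1: Preimage resistance requires brute-force of 2^478 operations.
Step 2: Collision resistance (birthday bound) = 2^(478/2) = 2^239.
Step 3: The claimed attack costs 2^214 operations.
Step 4: Since 2^214 < 2^239, the claimed attack beats the generic birthday bound, so collision resistance is broken.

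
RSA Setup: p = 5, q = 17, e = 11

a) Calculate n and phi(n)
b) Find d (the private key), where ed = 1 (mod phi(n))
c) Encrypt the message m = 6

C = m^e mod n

Step 1: n = 5 * 17 = 85.
Step 2: phi(n) = (5-1)(17-1) = 4 * 16 = 64.
Step 3: Find d = 11^(-1) mod 64 = 35.
  Verify: 11 * 35 = 385 = 1 (mod 64).
Step 4: C = 6^11 mod 85 = 56.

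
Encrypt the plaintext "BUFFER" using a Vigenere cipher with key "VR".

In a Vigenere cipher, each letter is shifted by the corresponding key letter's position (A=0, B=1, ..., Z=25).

Step 1: Repeat key to match plaintext length:
  Plaintext: BUFFER
  Key:       VRVRVR
Step 2: Encrypt each letter:
  B(1) + V(21) = (1+21) mod 26 = 22 = W
  U(20) + R(17) = (20+17) mod 26 = 11 = L
  F(5) + V(21) = (5+21) mod 26 = 0 = A
  F(5) + R(17) = (5+17) mod 26 = 22 = W
  E(4) + V(21) = (4+21) mod 26 = 25 = Z
  R(17) + R(17) = (17+17) mod 26 = 8 = I
Ciphertext: WLAWZI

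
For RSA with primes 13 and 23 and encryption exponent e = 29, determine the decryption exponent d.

Step 1: n = 13 * 23 = 299.
Step 2: phi(n) = 12 * 22 = 264.
Step 3: Find d such that 29 * d = 1 (mod 264).
Step 4: d = 29^(-1) mod 264 = 173.
Verification: 29 * 173 = 5017 = 19 * 264 + 1.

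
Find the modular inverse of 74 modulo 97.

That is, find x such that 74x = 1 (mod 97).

Step 1: We need x such that 74 * x = 1 (mod 97).
Step 2: Using the extended Euclidean algorithm or trial:
  74 * 59 = 4366 = 45 * 97 + 1.
Step 3: Since 4366 mod 97 = 1, the inverse is x = 59.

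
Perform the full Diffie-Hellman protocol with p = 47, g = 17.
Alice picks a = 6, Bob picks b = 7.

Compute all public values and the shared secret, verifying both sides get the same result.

Step 1: A = g^a mod p = 17^6 mod 47 = 14.
Step 2: B = g^b mod p = 17^7 mod 47 = 3.
Step 3: Alice computes s = B^a mod p = 3^6 mod 47 = 24.
Step 4: Bob computes s = A^b mod p = 14^7 mod 47 = 24.
Both sides agree: shared secret = 24.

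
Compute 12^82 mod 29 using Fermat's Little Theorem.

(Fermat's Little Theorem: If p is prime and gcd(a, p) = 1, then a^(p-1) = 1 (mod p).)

Step 1: Since 29 is prime, by Fermat's Little Theorem: 12^28 = 1 (mod 29).
Step 2: Reduce exponent: 82 mod 28 = 26.
Step 3: So 12^82 = 12^26 (mod 29).
Step 4: 12^26 mod 29 = 28.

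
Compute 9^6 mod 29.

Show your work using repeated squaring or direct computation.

Step 1: Compute 9^6 mod 29 step by step, reducing modulo 29 at each step.
  9^1 mod 29 = 9
  9^2 mod 29 = (9 * 9) mod 29 = 23
  9^3 mod 29 = (23 * 9) mod 29 = 4
  9^4 mod 29 = (4 * 9) mod 29 = 7
  9^5 mod 29 = (7 * 9) mod 29 = 5
  9^6 mod 29 = (5 * 9) mod 29 = 16
Step 2: Result = 16.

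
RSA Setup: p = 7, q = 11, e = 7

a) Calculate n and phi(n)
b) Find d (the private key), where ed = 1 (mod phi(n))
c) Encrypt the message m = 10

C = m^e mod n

Step 1: n = 7 * 11 = 77.
Step 2: phi(n) = (7-1)(11-1) = 6 * 10 = 60.
Step 3: Find d = 7^(-1) mod 60 = 43.
  Verify: 7 * 43 = 301 = 1 (mod 60).
Step 4: C = 10^7 mod 77 = 10.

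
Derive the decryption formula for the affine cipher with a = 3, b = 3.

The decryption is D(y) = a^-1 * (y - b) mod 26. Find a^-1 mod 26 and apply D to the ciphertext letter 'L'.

Step 1: Find a^-1, the modular inverse of 3 mod 26.
Step 2: We need 3 * a^-1 = 1 (mod 26).
Step 3: 3 * 9 = 27 = 1 * 26 + 1, so a^-1 = 9.
Step 4: D(y) = 9(y - 3) mod 26.
Step 5: Apply to 'L' (y = 11): D(11) = 9 * (11 - 3) mod 26 = 9 * 8 mod 26 = 20 -> 'U'.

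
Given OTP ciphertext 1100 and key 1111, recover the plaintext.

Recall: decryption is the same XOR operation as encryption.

Step 1: XOR ciphertext with key:
  Ciphertext: 1100
  Key:        1111
  XOR:        0011
Step 2: Plaintext = 0011 = 3 in decimal.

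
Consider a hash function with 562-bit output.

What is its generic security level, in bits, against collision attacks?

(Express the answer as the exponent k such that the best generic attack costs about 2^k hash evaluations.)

Step 1: The hash has a 562-bit output.
Step 2: Collision resistance means it should be infeasible to find any x != y with h(x) = h(y).
By the birthday bound, a generic collision search succeeds after about sqrt(2^562) = 2^(562/2) = 2^281 evaluations.
Step 3: Security level = 281 bits.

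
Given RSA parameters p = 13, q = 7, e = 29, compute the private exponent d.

Step 1: n = 13 * 7 = 91.
Step 2: phi(n) = 12 * 6 = 72.
Step 3: Find d such that 29 * d = 1 (mod 72).
Step 4: d = 29^(-1) mod 72 = 5.
Verification: 29 * 5 = 145 = 2 * 72 + 1.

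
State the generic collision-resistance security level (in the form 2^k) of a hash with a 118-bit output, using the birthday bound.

Step 1: The birthday paradox gives collision probability ~50% after sqrt(2^n) = 2^(n/2) hashes.
Step 2: For 118-bit output: 2^(118/2) = 2^59.
Step 3: Approximately 2^59 hash computations needed.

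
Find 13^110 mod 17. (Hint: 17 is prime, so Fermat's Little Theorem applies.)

Step 1: Since 17 is prime, by Fermat's Little Theorem: 13^16 = 1 (mod 17).
Step 2: Reduce exponent: 110 mod 16 = 14.
Step 3: So 13^110 = 13^14 (mod 17).
Step 4: 13^14 mod 17 = 16.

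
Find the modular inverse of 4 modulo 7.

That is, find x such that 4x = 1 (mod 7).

Step 1: We need x such that 4 * x = 1 (mod 7).
Step 2: Using the extended Euclidean algorithm or trial:
  4 * 2 = 8 = 1 * 7 + 1.
Step 3: Since 8 mod 7 = 1, the inverse is x = 2.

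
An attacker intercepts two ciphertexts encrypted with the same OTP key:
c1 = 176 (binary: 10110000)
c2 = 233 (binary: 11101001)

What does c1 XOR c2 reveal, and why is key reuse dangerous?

Step 1: c1 XOR c2 = (m1 XOR k) XOR (m2 XOR k).
Step 2: By XOR associativity/commutativity: = m1 XOR m2 XOR k XOR k = m1 XOR m2.
Step 3: 10110000 XOR 11101001 = 01011001 = 89.
Step 4: The key cancels out! An attacker learns m1 XOR m2 = 89, revealing the relationship between plaintexts.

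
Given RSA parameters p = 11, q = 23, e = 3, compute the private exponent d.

Step 1: n = 11 * 23 = 253.
Step 2: phi(n) = 10 * 22 = 220.
Step 3: Find d such that 3 * d = 1 (mod 220).
Step 4: d = 3^(-1) mod 220 = 147.
Verification: 3 * 147 = 441 = 2 * 220 + 1.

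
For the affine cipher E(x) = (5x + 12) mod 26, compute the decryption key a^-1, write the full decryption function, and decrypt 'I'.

Step 1: Find a^-1, the modular inverse of 5 mod 26.
Step 2: We need 5 * a^-1 = 1 (mod 26).
Step 3: 5 * 21 = 105 = 4 * 26 + 1, so a^-1 = 21.
Step 4: D(y) = 21(y - 12) mod 26.
Step 5: Apply to 'I' (y = 8): D(8) = 21 * (8 - 12) mod 26 = 21 * -4 mod 26 = 20 -> 'U'.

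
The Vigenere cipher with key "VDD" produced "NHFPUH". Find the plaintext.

Step 1: Extend key: VDDVDD
Step 2: Decrypt each letter (c - k) mod 26:
  N(13) - V(21) = (13-21) mod 26 = 18 = S
  H(7) - D(3) = (7-3) mod 26 = 4 = E
  F(5) - D(3) = (5-3) mod 26 = 2 = C
  P(15) - V(21) = (15-21) mod 26 = 20 = U
  U(20) - D(3) = (20-3) mod 26 = 17 = R
  H(7) - D(3) = (7-3) mod 26 = 4 = E
Plaintext: SECURE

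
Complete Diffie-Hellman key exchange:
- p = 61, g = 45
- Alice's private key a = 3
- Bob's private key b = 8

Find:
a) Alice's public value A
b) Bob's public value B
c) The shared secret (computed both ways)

Step 1: A = g^a mod p = 45^3 mod 61 = 52.
Step 2: B = g^b mod p = 45^8 mod 61 = 57.
Step 3: Alice computes s = B^a mod p = 57^3 mod 61 = 58.
Step 4: Bob computes s = A^b mod p = 52^8 mod 61 = 58.
Both sides agree: shared secret = 58.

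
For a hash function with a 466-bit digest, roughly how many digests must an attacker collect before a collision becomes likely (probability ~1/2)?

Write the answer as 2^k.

Step 1: The birthday paradox gives collision probability ~50% after sqrt(2^n) = 2^(n/2) hashes.
Step 2: For 466-bit output: 2^(466/2) = 2^233.
Step 3: Approximately 2^233 hash computations needed.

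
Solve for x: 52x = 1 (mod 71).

Step 1: We need x such that 52 * x = 1 (mod 71).
Step 2: Using the extended Euclidean algorithm or trial:
  52 * 56 = 2912 = 41 * 71 + 1.
Step 3: Since 2912 mod 71 = 1, the inverse is x = 56.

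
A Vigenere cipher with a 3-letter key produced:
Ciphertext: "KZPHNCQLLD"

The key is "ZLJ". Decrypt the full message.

Step 1: Key 'ZLJ' has length 3. Extended key: ZLJZLJZLJZ
Step 2: Decrypt each position:
  K(10) - Z(25) = 11 = L
  Z(25) - L(11) = 14 = O
  P(15) - J(9) = 6 = G
  H(7) - Z(25) = 8 = I
  N(13) - L(11) = 2 = C
  C(2) - J(9) = 19 = T
  Q(16) - Z(25) = 17 = R
  L(11) - L(11) = 0 = A
  L(11) - J(9) = 2 = C
  D(3) - Z(25) = 4 = E
Plaintext: LOGICTRACE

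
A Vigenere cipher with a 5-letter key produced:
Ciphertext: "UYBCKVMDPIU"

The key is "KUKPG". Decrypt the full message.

Step 1: Key 'KUKPG' has length 5. Extended key: KUKPGKUKPGK
Step 2: Decrypt each position:
  U(20) - K(10) = 10 = K
  Y(24) - U(20) = 4 = E
  B(1) - K(10) = 17 = R
  C(2) - P(15) = 13 = N
  K(10) - G(6) = 4 = E
  V(21) - K(10) = 11 = L
  M(12) - U(20) = 18 = S
  D(3) - K(10) = 19 = T
  P(15) - P(15) = 0 = A
  I(8) - G(6) = 2 = C
  U(20) - K(10) = 10 = K
Plaintext: KERNELSTACK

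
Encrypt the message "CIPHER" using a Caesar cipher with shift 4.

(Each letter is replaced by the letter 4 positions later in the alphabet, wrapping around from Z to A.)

Step 1: For each letter, shift forward by 4 positions (mod 26).
  C (position 2) -> position (2+4) mod 26 = 6 -> G
  I (position 8) -> position (8+4) mod 26 = 12 -> M
  P (position 15) -> position (15+4) mod 26 = 19 -> T
  H (position 7) -> position (7+4) mod 26 = 11 -> L
  E (position 4) -> position (4+4) mod 26 = 8 -> I
  R (position 17) -> position (17+4) mod 26 = 21 -> V
Result: GMTLIV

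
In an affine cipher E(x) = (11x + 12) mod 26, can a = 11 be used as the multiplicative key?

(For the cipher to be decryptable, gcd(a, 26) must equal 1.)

Step 1: Compute gcd(11, 26).
Step 2: gcd(11, 26) = 1.
Since gcd = 1, 11 is coprime with 26, so it is a valid key.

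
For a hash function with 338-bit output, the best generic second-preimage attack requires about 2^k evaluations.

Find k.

Step 1: The hash has a 338-bit output.
Step 2: Second-preimage resistance means: given a specific input x, it should be infeasible to find a different y with h(y) = h(x).
With a 338-bit output, a generic search for a second preimage costs about 2^338 evaluations (each trial matches the fixed target with probability 2^-338).
Step 3: Security level = 338 bits.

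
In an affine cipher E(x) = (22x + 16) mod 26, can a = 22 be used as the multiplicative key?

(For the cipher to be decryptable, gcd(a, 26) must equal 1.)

Step 1: Compute gcd(22, 26).
Step 2: gcd(22, 26) = 2.
Since gcd = 2 != 1, 22 shares a common factor with 26, so it cannot be used.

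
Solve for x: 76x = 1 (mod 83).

Step 1: We need x such that 76 * x = 1 (mod 83).
Step 2: Using the extended Euclidean algorithm or trial:
  76 * 71 = 5396 = 65 * 83 + 1.
Step 3: Since 5396 mod 83 = 1, the inverse is x = 71.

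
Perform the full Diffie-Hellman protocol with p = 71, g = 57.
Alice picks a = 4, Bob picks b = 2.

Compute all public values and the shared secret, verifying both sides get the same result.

Step 1: A = g^a mod p = 57^4 mod 71 = 5.
Step 2: B = g^b mod p = 57^2 mod 71 = 54.
Step 3: Alice computes s = B^a mod p = 54^4 mod 71 = 25.
Step 4: Bob computes s = A^b mod p = 5^2 mod 71 = 25.
Both sides agree: shared secret = 25.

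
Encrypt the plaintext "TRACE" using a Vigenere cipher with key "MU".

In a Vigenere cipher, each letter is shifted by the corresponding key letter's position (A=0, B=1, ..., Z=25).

Step 1: Repeat key to match plaintext length:
  Plaintext: TRACE
  Key:       MUMUM
Step 2: Encrypt each letter:
  T(19) + M(12) = (19+12) mod 26 = 5 = F
  R(17) + U(20) = (17+20) mod 26 = 11 = L
  A(0) + M(12) = (0+12) mod 26 = 12 = M
  C(2) + U(20) = (2+20) mod 26 = 22 = W
  E(4) + M(12) = (4+12) mod 26 = 16 = Q
Ciphertext: FLMWQ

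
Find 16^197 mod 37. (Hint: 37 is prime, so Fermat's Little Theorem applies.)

Step 1: Since 37 is prime, by Fermat's Little Theorem: 16^36 = 1 (mod 37).
Step 2: Reduce exponent: 197 mod 36 = 17.
Step 3: So 16^197 = 16^17 (mod 37).
Step 4: 16^17 mod 37 = 7.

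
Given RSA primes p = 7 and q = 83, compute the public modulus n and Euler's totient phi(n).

Step 1: n = p * q = 7 * 83 = 581.
Step 2: phi(n) = (p-1)(q-1) = 6 * 82 = 492.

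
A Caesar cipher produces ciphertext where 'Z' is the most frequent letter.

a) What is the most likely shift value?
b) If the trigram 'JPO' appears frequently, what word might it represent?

Step 1: In English, 'E' is the most frequent letter (12.7%).
Step 2: The most frequent ciphertext letter is 'Z' (position 25).
Step 3: Shift = (25 - 4) mod 26 = 21.
Step 4: Decrypt 'JPO' by shifting back 21:
  J -> O
  P -> U
  O -> T
Step 5: 'JPO' decrypts to 'OUT'.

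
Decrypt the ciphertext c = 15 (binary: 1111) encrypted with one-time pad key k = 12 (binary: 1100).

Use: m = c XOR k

Step 1: XOR ciphertext with key:
  Ciphertext: 1111
  Key:        1100
  XOR:        0011
Step 2: Plaintext = 0011 = 3 in decimal.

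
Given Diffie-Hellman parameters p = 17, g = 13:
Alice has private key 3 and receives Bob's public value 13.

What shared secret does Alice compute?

Step 1: s = B^a mod p = 13^3 mod 17.
  13^1 mod 17 = 13
  13^2 mod 17 = (13 * 13) mod 17 = 16
  13^3 mod 17 = (16 * 13) mod 17 = 4
Result: shared secret = 4.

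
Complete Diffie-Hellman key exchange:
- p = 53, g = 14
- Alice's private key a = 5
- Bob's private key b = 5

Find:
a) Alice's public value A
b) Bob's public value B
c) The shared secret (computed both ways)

Step 1: A = g^a mod p = 14^5 mod 53 = 33.
Step 2: B = g^b mod p = 14^5 mod 53 = 33.
Step 3: Alice computes s = B^a mod p = 33^5 mod 53 = 34.
Step 4: Bob computes s = A^b mod p = 33^5 mod 53 = 34.
Both sides agree: shared secret = 34.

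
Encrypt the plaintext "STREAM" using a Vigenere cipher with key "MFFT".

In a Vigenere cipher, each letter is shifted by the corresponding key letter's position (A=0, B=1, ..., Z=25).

Step 1: Repeat key to match plaintext length:
  Plaintext: STREAM
  Key:       MFFTMF
Step 2: Encrypt each letter:
  S(18) + M(12) = (18+12) mod 26 = 4 = E
  T(19) + F(5) = (19+5) mod 26 = 24 = Y
  R(17) + F(5) = (17+5) mod 26 = 22 = W
  E(4) + T(19) = (4+19) mod 26 = 23 = X
  A(0) + M(12) = (0+12) mod 26 = 12 = M
  M(12) + F(5) = (12+5) mod 26 = 17 = R
Ciphertext: EYWXMR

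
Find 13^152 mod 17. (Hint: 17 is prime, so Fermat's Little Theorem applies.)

Step 1: Since 17 is prime, by Fermat's Little Theorem: 13^16 = 1 (mod 17).
Step 2: Reduce exponent: 152 mod 16 = 8.
Step 3: So 13^152 = 13^8 (mod 17).
Step 4: 13^8 mod 17 = 1.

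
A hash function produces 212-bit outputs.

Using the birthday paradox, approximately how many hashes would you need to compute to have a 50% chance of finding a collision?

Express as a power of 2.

Step 1: The birthday paradox gives collision probability ~50% after sqrt(2^n) = 2^(n/2) hashes.
Step 2: For 212-bit output: 2^(212/2) = 2^106.
Step 3: Approximately 2^106 hash computations needed.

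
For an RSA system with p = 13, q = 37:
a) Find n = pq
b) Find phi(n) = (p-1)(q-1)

Step 1: n = p * q = 13 * 37 = 481.
Step 2: phi(n) = (p-1)(q-1) = 12 * 36 = 432.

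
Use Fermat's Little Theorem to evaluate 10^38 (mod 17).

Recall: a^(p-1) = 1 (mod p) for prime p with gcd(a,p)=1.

Step 1: Since 17 is prime, by Fermat's Little Theorem: 10^16 = 1 (mod 17).
Step 2: Reduce exponent: 38 mod 16 = 6.
Step 3: So 10^38 = 10^6 (mod 17).
Step 4: 10^6 mod 17 = 9.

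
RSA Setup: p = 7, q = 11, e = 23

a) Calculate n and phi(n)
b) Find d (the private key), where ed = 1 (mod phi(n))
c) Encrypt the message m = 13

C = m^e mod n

Step 1: n = 7 * 11 = 77.
Step 2: phi(n) = (7-1)(11-1) = 6 * 10 = 60.
Step 3: Find d = 23^(-1) mod 60 = 47.
  Verify: 23 * 47 = 1081 = 1 (mod 60).
Step 4: C = 13^23 mod 77 = 41.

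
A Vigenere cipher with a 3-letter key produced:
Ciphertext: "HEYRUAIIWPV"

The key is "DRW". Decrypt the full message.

Step 1: Key 'DRW' has length 3. Extended key: DRWDRWDRWDR
Step 2: Decrypt each position:
  H(7) - D(3) = 4 = E
  E(4) - R(17) = 13 = N
  Y(24) - W(22) = 2 = C
  R(17) - D(3) = 14 = O
  U(20) - R(17) = 3 = D
  A(0) - W(22) = 4 = E
  I(8) - D(3) = 5 = F
  I(8) - R(17) = 17 = R
  W(22) - W(22) = 0 = A
  P(15) - D(3) = 12 = M
  V(21) - R(17) = 4 = E
Plaintext: ENCODEFRAME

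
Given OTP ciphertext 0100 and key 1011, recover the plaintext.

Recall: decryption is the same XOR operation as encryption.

Step 1: XOR ciphertext with key:
  Ciphertext: 0100
  Key:        1011
  XOR:        1111
Step 2: Plaintext = 1111 = 15 in decimal.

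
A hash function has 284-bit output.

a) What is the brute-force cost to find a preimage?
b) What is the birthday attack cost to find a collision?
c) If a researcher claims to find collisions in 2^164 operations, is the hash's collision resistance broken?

Step 1: Preimage resistance requires brute-force of 2^284 operations.
Step 2: Collision resistance (birthday bound) = 2^(284/2) = 2^142.
Step 3: The claimed attack costs 2^164 operations.
Step 4: Since 2^164 >= 2^142, the claimed attack is no faster than the generic birthday attack, so this does not break collision resistance.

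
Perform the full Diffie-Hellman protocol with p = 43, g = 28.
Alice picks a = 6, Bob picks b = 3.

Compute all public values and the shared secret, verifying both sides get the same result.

Step 1: A = g^a mod p = 28^6 mod 43 = 11.
Step 2: B = g^b mod p = 28^3 mod 43 = 22.
Step 3: Alice computes s = B^a mod p = 22^6 mod 43 = 41.
Step 4: Bob computes s = A^b mod p = 11^3 mod 43 = 41.
Both sides agree: shared secret = 41.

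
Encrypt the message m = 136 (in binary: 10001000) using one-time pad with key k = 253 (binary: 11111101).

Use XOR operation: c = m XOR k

Step 1: Write out the XOR operation bit by bit:
  Message: 10001000
  Key:     11111101
  XOR:     01110101
Step 2: Convert to decimal: 01110101 = 117.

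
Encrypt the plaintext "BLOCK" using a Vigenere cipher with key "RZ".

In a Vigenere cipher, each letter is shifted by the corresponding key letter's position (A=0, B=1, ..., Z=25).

Step 1: Repeat key to match plaintext length:
  Plaintext: BLOCK
  Key:       RZRZR
Step 2: Encrypt each letter:
  B(1) + R(17) = (1+17) mod 26 = 18 = S
  L(11) + Z(25) = (11+25) mod 26 = 10 = K
  O(14) + R(17) = (14+17) mod 26 = 5 = F
  C(2) + Z(25) = (2+25) mod 26 = 1 = B
  K(10) + R(17) = (10+17) mod 26 = 1 = B
Ciphertext: SKFBB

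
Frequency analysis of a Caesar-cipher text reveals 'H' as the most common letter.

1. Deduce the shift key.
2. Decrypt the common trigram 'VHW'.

Step 1: In English, 'E' is the most frequent letter (12.7%).
Step 2: The most frequent ciphertext letter is 'H' (position 7).
Step 3: Shift = (7 - 4) mod 26 = 3.
Step 4: Decrypt 'VHW' by shifting back 3:
  V -> S
  H -> E
  W -> T
Step 5: 'VHW' decrypts to 'SET'.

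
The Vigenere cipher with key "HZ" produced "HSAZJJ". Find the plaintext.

Step 1: Extend key: HZHZHZ
Step 2: Decrypt each letter (c - k) mod 26:
  H(7) - H(7) = (7-7) mod 26 = 0 = A
  S(18) - Z(25) = (18-25) mod 26 = 19 = T
  A(0) - H(7) = (0-7) mod 26 = 19 = T
  Z(25) - Z(25) = (25-25) mod 26 = 0 = A
  J(9) - H(7) = (9-7) mod 26 = 2 = C
  J(9) - Z(25) = (9-25) mod 26 = 10 = K
Plaintext: ATTACK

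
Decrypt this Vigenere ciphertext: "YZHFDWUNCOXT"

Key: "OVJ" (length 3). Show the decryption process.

Step 1: Key 'OVJ' has length 3. Extended key: OVJOVJOVJOVJ
Step 2: Decrypt each position:
  Y(24) - O(14) = 10 = K
  Z(25) - V(21) = 4 = E
  H(7) - J(9) = 24 = Y
  F(5) - O(14) = 17 = R
  D(3) - V(21) = 8 = I
  W(22) - J(9) = 13 = N
  U(20) - O(14) = 6 = G
  N(13) - V(21) = 18 = S
  C(2) - J(9) = 19 = T
  O(14) - O(14) = 0 = A
  X(23) - V(21) = 2 = C
  T(19) - J(9) = 10 = K
Plaintext: KEYRINGSTACK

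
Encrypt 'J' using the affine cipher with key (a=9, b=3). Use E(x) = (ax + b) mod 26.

Step 1: Convert 'J' to number: x = 9.
Step 2: E(9) = (9 * 9 + 3) mod 26 = 84 mod 26 = 6.
Step 3: Convert 6 back to letter: G.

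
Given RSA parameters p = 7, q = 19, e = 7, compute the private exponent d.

Step 1: n = 7 * 19 = 133.
Step 2: phi(n) = 6 * 18 = 108.
Step 3: Find d such that 7 * d = 1 (mod 108).
Step 4: d = 7^(-1) mod 108 = 31.
Verification: 7 * 31 = 217 = 2 * 108 + 1.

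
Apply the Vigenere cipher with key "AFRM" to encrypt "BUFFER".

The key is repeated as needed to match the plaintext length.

Step 1: Repeat key to match plaintext length:
  Plaintext: BUFFER
  Key:       AFRMAF
Step 2: Encrypt each letter:
  B(1) + A(0) = (1+0) mod 26 = 1 = B
  U(20) + F(5) = (20+5) mod 26 = 25 = Z
  F(5) + R(17) = (5+17) mod 26 = 22 = W
  F(5) + M(12) = (5+12) mod 26 = 17 = R
  E(4) + A(0) = (4+0) mod 26 = 4 = E
  R(17) + F(5) = (17+5) mod 26 = 22 = W
Ciphertext: BZWREW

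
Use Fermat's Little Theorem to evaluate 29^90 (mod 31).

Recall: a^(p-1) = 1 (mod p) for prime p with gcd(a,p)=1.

Step 1: Since 31 is prime, by Fermat's Little Theorem: 29^30 = 1 (mod 31).
Step 2: Reduce exponent: 90 mod 30 = 0.
Step 3: So 29^90 = 29^0 (mod 31).
Step 4: 29^0 mod 31 = 1.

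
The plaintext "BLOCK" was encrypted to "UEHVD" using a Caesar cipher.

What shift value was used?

Step 1: Compare first letters: B (position 1) -> U (position 20).
Step 2: Shift = (20 - 1) mod 26 = 19.
The shift value is 19.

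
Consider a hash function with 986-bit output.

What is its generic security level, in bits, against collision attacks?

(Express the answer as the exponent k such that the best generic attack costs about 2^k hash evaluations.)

Step 1: The hash has a 986-bit output.
Step 2: Collision resistance means it should be infeasible to find any x != y with h(x) = h(y).
By the birthday bound, a generic collision search succeeds after about sqrt(2^986) = 2^(986/2) = 2^493 evaluations.
Step 3: Security level = 493 bits.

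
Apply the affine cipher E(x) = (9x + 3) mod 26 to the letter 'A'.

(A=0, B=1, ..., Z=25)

Step 1: Convert 'A' to number: x = 0.
Step 2: E(0) = (9 * 0 + 3) mod 26 = 3 mod 26 = 3.
Step 3: Convert 3 back to letter: D.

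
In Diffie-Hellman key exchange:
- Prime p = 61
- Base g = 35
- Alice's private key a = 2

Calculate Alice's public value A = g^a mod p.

Step 1: A = g^a mod p = 35^2 mod 61.
  35^1 mod 61 = 35
  35^2 mod 61 = (35 * 35) mod 61 = 5
Result: A = 5.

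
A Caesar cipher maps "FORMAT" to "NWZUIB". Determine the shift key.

Step 1: Compare first letters: F (position 5) -> N (position 13).
Step 2: Shift = (13 - 5) mod 26 = 8.
The shift value is 8.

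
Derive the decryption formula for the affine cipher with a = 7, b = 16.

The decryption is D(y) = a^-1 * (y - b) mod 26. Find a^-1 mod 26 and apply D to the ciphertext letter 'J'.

Step 1: Find a^-1, the modular inverse of 7 mod 26.
Step 2: We need 7 * a^-1 = 1 (mod 26).
Step 3: 7 * 15 = 105 = 4 * 26 + 1, so a^-1 = 15.
Step 4: D(y) = 15(y - 16) mod 26.
Step 5: Apply to 'J' (y = 9): D(9) = 15 * (9 - 16) mod 26 = 15 * -7 mod 26 = 25 -> 'Z'.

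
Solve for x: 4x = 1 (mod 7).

Step 1: We need x such that 4 * x = 1 (mod 7).
Step 2: Using the extended Euclidean algorithm or trial:
  4 * 2 = 8 = 1 * 7 + 1.
Step 3: Since 8 mod 7 = 1, the inverse is x = 2.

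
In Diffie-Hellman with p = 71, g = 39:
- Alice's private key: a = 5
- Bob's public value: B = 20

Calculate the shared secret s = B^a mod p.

Step 1: s = B^a mod p = 20^5 mod 71.
  20^1 mod 71 = 20
  20^2 mod 71 = (20 * 20) mod 71 = 45
  20^3 mod 71 = (45 * 20) mod 71 = 48
  20^4 mod 71 = (48 * 20) mod 71 = 37
  20^5 mod 71 = (37 * 20) mod 71 = 30
Result: shared secret = 30.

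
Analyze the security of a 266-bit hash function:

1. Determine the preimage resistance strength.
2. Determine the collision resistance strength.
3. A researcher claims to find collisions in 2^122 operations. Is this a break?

Step 1: Preimage resistance requires brute-force of 2^266 operations.
Step 2: Collision resistance (birthday bound) = 2^(266/2) = 2^133.
Step 3: The claimed attack costs 2^122 operations.
Step 4: Since 2^122 < 2^133, the claimed attack beats the generic birthday bound, so collision resistance is broken.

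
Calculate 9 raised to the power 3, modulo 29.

Step 1: Compute 9^3 mod 29 step by step, reducing modulo 29 at each step.
  9^1 mod 29 = 9
  9^2 mod 29 = (9 * 9) mod 29 = 23
  9^3 mod 29 = (23 * 9) mod 29 = 4
Step 2: Result = 4.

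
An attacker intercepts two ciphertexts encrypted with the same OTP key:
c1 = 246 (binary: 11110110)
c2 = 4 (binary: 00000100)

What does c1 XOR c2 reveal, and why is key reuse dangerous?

Step 1: c1 XOR c2 = (m1 XOR k) XOR (m2 XOR k).
Step 2: By XOR associativity/commutativity: = m1 XOR m2 XOR k XOR k = m1 XOR m2.
Step 3: 11110110 XOR 00000100 = 11110010 = 242.
Step 4: The key cancels out! An attacker learns m1 XOR m2 = 242, revealing the relationship between plaintexts.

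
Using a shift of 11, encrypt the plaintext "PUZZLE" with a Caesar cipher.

Step 1: For each letter, shift forward by 11 positions (mod 26).
  P (position 15) -> position (15+11) mod 26 = 0 -> A
  U (position 20) -> position (20+11) mod 26 = 5 -> F
  Z (position 25) -> position (25+11) mod 26 = 10 -> K
  Z (position 25) -> position (25+11) mod 26 = 10 -> K
  L (position 11) -> position (11+11) mod 26 = 22 -> W
  E (position 4) -> position (4+11) mod 26 = 15 -> P
Result: AFKKWP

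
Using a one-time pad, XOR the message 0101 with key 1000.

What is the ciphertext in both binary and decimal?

Step 1: Write out the XOR operation bit by bit:
  Message: 0101
  Key:     1000
  XOR:     1101
Step 2: Convert to decimal: 1101 = 13.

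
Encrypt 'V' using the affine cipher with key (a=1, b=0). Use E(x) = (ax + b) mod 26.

Step 1: Convert 'V' to number: x = 21.
Step 2: E(21) = (1 * 21 + 0) mod 26 = 21 mod 26 = 21.
Step 3: Convert 21 back to letter: V.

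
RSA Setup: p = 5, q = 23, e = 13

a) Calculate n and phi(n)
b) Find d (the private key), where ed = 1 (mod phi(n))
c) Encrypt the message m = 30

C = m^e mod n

Step 1: n = 5 * 23 = 115.
Step 2: phi(n) = (5-1)(23-1) = 4 * 22 = 88.
Step 3: Find d = 13^(-1) mod 88 = 61.
  Verify: 13 * 61 = 793 = 1 (mod 88).
Step 4: C = 30^13 mod 115 = 20.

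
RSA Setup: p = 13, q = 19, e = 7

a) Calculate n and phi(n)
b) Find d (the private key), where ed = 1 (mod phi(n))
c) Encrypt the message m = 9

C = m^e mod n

Step 1: n = 13 * 19 = 247.
Step 2: phi(n) = (13-1)(19-1) = 12 * 18 = 216.
Step 3: Find d = 7^(-1) mod 216 = 31.
  Verify: 7 * 31 = 217 = 1 (mod 216).
Step 4: C = 9^7 mod 247 = 61.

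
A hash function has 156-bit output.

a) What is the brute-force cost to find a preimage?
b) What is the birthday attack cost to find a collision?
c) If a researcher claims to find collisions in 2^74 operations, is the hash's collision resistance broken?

Step 1: Preimage resistance requires brute-force of 2^156 operations.
Step 2: Collision resistance (birthday bound) = 2^(156/2) = 2^78.
Step 3: The claimed attack costs 2^74 operations.
Step 4: Since 2^74 < 2^78, the claimed attack beats the generic birthday bound, so collision resistance is broken.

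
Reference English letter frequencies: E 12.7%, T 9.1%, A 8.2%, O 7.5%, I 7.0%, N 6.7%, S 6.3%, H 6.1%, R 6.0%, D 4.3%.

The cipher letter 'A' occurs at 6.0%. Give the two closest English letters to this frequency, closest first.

Step 1: Observed frequency of 'A' is 6.0%.
Step 2: Compute distances to each reference frequency and sort:
  R (6.0%): difference = 0.0% <-- BEST
  H (6.1%): difference = 0.1% <-- RUNNER-UP
  S (6.3%): difference = 0.3%
  N (6.7%): difference = 0.7%
  I (7.0%): difference = 1.0%
Step 3: Most likely is 'R' (6.0%, diff 0.0%); second most likely is 'H' (6.1%, diff 0.1%).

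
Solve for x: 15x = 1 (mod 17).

Step 1: We need x such that 15 * x = 1 (mod 17).
Step 2: Using the extended Euclidean algorithm or trial:
  15 * 8 = 120 = 7 * 17 + 1.
Step 3: Since 120 mod 17 = 1, the inverse is x = 8.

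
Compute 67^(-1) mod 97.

Step 1: We need x such that 67 * x = 1 (mod 97).
Step 2: Using the extended Euclidean algorithm or trial:
  67 * 42 = 2814 = 29 * 97 + 1.
Step 3: Since 2814 mod 97 = 1, the inverse is x = 42.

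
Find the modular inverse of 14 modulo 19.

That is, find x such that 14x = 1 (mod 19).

Step 1: We need x such that 14 * x = 1 (mod 19).
Step 2: Using the extended Euclidean algorithm or trial:
  14 * 15 = 210 = 11 * 19 + 1.
Step 3: Since 210 mod 19 = 1, the inverse is x = 15.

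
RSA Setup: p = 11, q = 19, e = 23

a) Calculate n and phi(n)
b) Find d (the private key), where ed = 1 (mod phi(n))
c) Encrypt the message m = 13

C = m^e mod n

Step 1: n = 11 * 19 = 209.
Step 2: phi(n) = (11-1)(19-1) = 10 * 18 = 180.
Step 3: Find d = 23^(-1) mod 180 = 47.
  Verify: 23 * 47 = 1081 = 1 (mod 180).
Step 4: C = 13^23 mod 209 = 52.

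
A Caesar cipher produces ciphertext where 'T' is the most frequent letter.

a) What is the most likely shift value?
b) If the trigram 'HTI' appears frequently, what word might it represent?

Step 1: In English, 'E' is the most frequent letter (12.7%).
Step 2: The most frequent ciphertext letter is 'T' (position 19).
Step 3: Shift = (19 - 4) mod 26 = 15.
Step 4: Decrypt 'HTI' by shifting back 15:
  H -> S
  T -> E
  I -> T
Step 5: 'HTI' decrypts to 'SET'.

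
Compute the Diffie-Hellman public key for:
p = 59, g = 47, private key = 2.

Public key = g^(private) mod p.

Step 1: A = g^a mod p = 47^2 mod 59.
  47^1 mod 59 = 47
  47^2 mod 59 = (47 * 47) mod 59 = 26
Result: A = 26.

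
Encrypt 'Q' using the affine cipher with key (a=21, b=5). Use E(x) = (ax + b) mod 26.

Step 1: Convert 'Q' to number: x = 16.
Step 2: E(16) = (21 * 16 + 5) mod 26 = 341 mod 26 = 3.
Step 3: Convert 3 back to letter: D.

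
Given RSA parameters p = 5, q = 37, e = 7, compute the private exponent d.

Step 1: n = 5 * 37 = 185.
Step 2: phi(n) = 4 * 36 = 144.
Step 3: Find d such that 7 * d = 1 (mod 144).
Step 4: d = 7^(-1) mod 144 = 103.
Verification: 7 * 103 = 721 = 5 * 144 + 1.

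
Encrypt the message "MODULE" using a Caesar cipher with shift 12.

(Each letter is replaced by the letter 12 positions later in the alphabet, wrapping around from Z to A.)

Step 1: For each letter, shift forward by 12 positions (mod 26).
  M (position 12) -> position (12+12) mod 26 = 24 -> Y
  O (position 14) -> position (14+12) mod 26 = 0 -> A
  D (position 3) -> position (3+12) mod 26 = 15 -> P
  U (position 20) -> position (20+12) mod 26 = 6 -> G
  L (position 11) -> position (11+12) mod 26 = 23 -> X
  E (position 4) -> position (4+12) mod 26 = 16 -> Q
Result: YAPGXQ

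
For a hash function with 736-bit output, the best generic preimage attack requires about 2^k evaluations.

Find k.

Step 1: The hash has a 736-bit output.
Step 2: Preimage resistance means: given a digest h(x), it should be infeasible to find any input that hashes to it.
With a 736-bit output there are 2^736 possible digests, so a generic brute-force preimage search costs about 2^736 evaluations.
Step 3: Security level = 736 bits.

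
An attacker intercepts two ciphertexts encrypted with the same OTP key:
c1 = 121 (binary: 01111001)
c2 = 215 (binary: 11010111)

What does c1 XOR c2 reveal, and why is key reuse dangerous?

Step 1: c1 XOR c2 = (m1 XOR k) XOR (m2 XOR k).
Step 2: By XOR associativity/commutativity: = m1 XOR m2 XOR k XOR k = m1 XOR m2.
Step 3: 01111001 XOR 11010111 = 10101110 = 174.
Step 4: The key cancels out! An attacker learns m1 XOR m2 = 174, revealing the relationship between plaintexts.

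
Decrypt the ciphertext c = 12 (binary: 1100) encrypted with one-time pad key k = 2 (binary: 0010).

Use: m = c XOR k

Step 1: XOR ciphertext with key:
  Ciphertext: 1100
  Key:        0010
  XOR:        1110
Step 2: Plaintext = 1110 = 14 in decimal.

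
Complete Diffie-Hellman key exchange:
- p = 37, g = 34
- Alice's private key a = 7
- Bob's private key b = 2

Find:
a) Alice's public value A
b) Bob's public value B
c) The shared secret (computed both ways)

Step 1: A = g^a mod p = 34^7 mod 37 = 33.
Step 2: B = g^b mod p = 34^2 mod 37 = 9.
Step 3: Alice computes s = B^a mod p = 9^7 mod 37 = 16.
Step 4: Bob computes s = A^b mod p = 33^2 mod 37 = 16.
Both sides agree: shared secret = 16.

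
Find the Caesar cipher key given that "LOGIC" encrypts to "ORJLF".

Step 1: Compare first letters: L (position 11) -> O (position 14).
Step 2: Shift = (14 - 11) mod 26 = 3.
The shift value is 3.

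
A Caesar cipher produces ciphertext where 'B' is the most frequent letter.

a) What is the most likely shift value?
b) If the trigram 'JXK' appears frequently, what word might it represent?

Step 1: In English, 'E' is the most frequent letter (12.7%).
Step 2: The most frequent ciphertext letter is 'B' (position 1).
Step 3: Shift = (1 - 4) mod 26 = 23.
Step 4: Decrypt 'JXK' by shifting back 23:
  J -> M
  X -> A
  K -> N
Step 5: 'JXK' decrypts to 'MAN'.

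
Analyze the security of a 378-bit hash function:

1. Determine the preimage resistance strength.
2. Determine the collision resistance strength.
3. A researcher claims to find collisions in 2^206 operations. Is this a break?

Step 1: Preimage resistance requires brute-force of 2^378 operations.
Step 2: Collision resistance (birthday bound) = 2^(378/2) = 2^189.
Step 3: The claimed attack costs 2^206 operations.
Step 4: Since 2^206 >= 2^189, the claimed attack is no faster than the generic birthday attack, so this does not break collision resistance.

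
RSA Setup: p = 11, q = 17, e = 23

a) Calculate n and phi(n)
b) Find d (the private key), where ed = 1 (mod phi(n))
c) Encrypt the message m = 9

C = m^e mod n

Step 1: n = 11 * 17 = 187.
Step 2: phi(n) = (11-1)(17-1) = 10 * 16 = 160.
Step 3: Find d = 23^(-1) mod 160 = 7.
  Verify: 23 * 7 = 161 = 1 (mod 160).
Step 4: C = 9^23 mod 187 = 36.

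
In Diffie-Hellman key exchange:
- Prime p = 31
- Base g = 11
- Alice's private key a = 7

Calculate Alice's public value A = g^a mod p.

Step 1: A = g^a mod p = 11^7 mod 31.
  11^1 mod 31 = 11
  11^2 mod 31 = (11 * 11) mod 31 = 28
  11^3 mod 31 = (28 * 11) mod 31 = 29
  11^4 mod 31 = (29 * 11) mod 31 = 9
  11^5 mod 31 = (9 * 11) mod 31 = 6
  11^6 mod 31 = (6 * 11) mod 31 = 4
  11^7 mod 31 = (4 * 11) mod 31 = 13
Result: A = 13.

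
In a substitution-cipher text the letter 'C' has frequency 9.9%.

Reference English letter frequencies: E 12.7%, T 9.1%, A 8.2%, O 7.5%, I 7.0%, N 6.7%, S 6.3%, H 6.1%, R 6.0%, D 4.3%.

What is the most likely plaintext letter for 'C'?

Step 1: The observed frequency is 9.9%.
Step 2: Compare with English frequencies:
  E: 12.7% (difference: 2.8%)
  T: 9.1% (difference: 0.8%) <-- closest
  A: 8.2% (difference: 1.7%)
  O: 7.5% (difference: 2.4%)
  I: 7.0% (difference: 2.9%)
  N: 6.7% (difference: 3.2%)
  S: 6.3% (difference: 3.6%)
  H: 6.1% (difference: 3.8%)
  R: 6.0% (difference: 3.9%)
  D: 4.3% (difference: 5.6%)
Step 3: 'C' most likely represents 'T' (frequency 9.1%).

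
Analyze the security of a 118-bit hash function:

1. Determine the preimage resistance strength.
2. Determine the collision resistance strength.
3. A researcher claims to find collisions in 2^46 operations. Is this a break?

Step 1: Preimage resistance requires brute-force of 2^118 operations.
Step 2: Collision resistance (birthday bound) = 2^(118/2) = 2^59.
Step 3: The claimed attack costs 2^46 operations.
Step 4: Since 2^46 < 2^59, the claimed attack beats the generic birthday bound, so collision resistance is broken.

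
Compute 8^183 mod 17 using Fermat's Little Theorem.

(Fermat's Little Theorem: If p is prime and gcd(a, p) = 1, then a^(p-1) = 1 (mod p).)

Step 1: Since 17 is prime, by Fermat's Little Theorem: 8^16 = 1 (mod 17).
Step 2: Reduce exponent: 183 mod 16 = 7.
Step 3: So 8^183 = 8^7 (mod 17).
Step 4: 8^7 mod 17 = 15.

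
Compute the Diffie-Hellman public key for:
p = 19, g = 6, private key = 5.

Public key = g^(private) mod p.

Step 1: A = g^a mod p = 6^5 mod 19.
  6^1 mod 19 = 6
  6^2 mod 19 = (6 * 6) mod 19 = 17
  6^3 mod 19 = (17 * 6) mod 19 = 7
  6^4 mod 19 = (7 * 6) mod 19 = 4
  6^5 mod 19 = (4 * 6) mod 19 = 5
Result: A = 5.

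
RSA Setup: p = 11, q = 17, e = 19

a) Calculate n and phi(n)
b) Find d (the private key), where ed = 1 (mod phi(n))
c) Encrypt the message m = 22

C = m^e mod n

Step 1: n = 11 * 17 = 187.
Step 2: phi(n) = (11-1)(17-1) = 10 * 16 = 160.
Step 3: Find d = 19^(-1) mod 160 = 59.
  Verify: 19 * 59 = 1121 = 1 (mod 160).
Step 4: C = 22^19 mod 187 = 176.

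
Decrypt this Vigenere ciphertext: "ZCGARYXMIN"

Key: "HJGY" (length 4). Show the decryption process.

Step 1: Key 'HJGY' has length 4. Extended key: HJGYHJGYHJ
Step 2: Decrypt each position:
  Z(25) - H(7) = 18 = S
  C(2) - J(9) = 19 = T
  G(6) - G(6) = 0 = A
  A(0) - Y(24) = 2 = C
  R(17) - H(7) = 10 = K
  Y(24) - J(9) = 15 = P
  X(23) - G(6) = 17 = R
  M(12) - Y(24) = 14 = O
  I(8) - H(7) = 1 = B
  N(13) - J(9) = 4 = E
Plaintext: STACKPROBE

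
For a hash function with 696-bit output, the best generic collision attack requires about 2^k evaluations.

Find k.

Step 1: The hash has a 696-bit output.
Step 2: Collision resistance means it should be infeasible to find any x != y with h(x) = h(y).
By the birthday bound, a generic collision search succeeds after about sqrt(2^696) = 2^(696/2) = 2^348 evaluations.
Step 3: Security level = 348 bits.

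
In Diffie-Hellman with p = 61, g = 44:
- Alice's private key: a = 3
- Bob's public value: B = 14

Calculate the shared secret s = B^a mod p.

Step 1: s = B^a mod p = 14^3 mod 61.
  14^1 mod 61 = 14
  14^2 mod 61 = (14 * 14) mod 61 = 13
  14^3 mod 61 = (13 * 14) mod 61 = 60
Result: shared secret = 60.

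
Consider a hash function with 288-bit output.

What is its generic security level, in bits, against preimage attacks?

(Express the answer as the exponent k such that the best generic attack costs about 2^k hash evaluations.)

Step 1: The hash has a 288-bit output.
Step 2: Preimage resistance means: given a digest h(x), it should be infeasible to find any input that hashes to it.
With a 288-bit output there are 2^288 possible digests, so a generic brute-force preimage search costs about 2^288 evaluations.
Step 3: Security level = 288 bits.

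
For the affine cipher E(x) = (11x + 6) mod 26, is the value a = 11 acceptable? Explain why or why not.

Step 1: Compute gcd(11, 26).
Step 2: gcd(11, 26) = 1.
Since gcd = 1, 11 is coprime with 26, so it is a valid key.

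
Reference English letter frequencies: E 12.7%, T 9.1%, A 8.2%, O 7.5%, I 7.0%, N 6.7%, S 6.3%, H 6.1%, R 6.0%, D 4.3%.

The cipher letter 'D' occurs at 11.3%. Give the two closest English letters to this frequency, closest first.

Step 1: Observed frequency of 'D' is 11.3%.
Step 2: Compute distances to each reference frequency and sort:
  E (12.7%): difference = 1.4% <-- BEST
  T (9.1%): difference = 2.2% <-- RUNNER-UP
  A (8.2%): difference = 3.1%
  O (7.5%): difference = 3.8%
  I (7.0%): difference = 4.3%
Step 3: Most likely is 'E' (12.7%, diff 1.4%); second most likely is 'T' (9.1%, diff 2.2%).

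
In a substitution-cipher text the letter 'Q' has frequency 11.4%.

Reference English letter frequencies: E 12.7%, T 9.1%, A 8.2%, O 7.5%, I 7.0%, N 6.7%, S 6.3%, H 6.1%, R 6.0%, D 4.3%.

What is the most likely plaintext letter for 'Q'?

Step 1: The observed frequency is 11.4%.
Step 2: Compare with English frequencies:
  E: 12.7% (difference: 1.3%) <-- closest
  T: 9.1% (difference: 2.3%)
  A: 8.2% (difference: 3.2%)
  O: 7.5% (difference: 3.9%)
  I: 7.0% (difference: 4.4%)
  N: 6.7% (difference: 4.7%)
  S: 6.3% (difference: 5.1%)
  H: 6.1% (difference: 5.3%)
  R: 6.0% (difference: 5.4%)
  D: 4.3% (difference: 7.1%)
Step 3: 'Q' most likely represents 'E' (frequency 12.7%).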